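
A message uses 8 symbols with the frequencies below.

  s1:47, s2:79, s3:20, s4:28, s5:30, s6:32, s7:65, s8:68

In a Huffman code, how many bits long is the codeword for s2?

Repeatedly merge the two smallest:
s3(20) + s4(28) → 48
s5(30) + s6(32) → 62
s1(47) + 48 → 95
62 + s7(65) → 127
s8(68) + s2(79) → 147
95 + 127 → 222
147 + 222 → 369
The subtree containing s2 is merged 2 times, so code length = 2.

2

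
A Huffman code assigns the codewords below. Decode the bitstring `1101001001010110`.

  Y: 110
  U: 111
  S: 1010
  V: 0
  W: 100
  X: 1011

Read left to right; each codeword is recognised as soon as it completes (prefix code):
  110→Y | 100→W | 100→W | 1010→S | 110→Y
Decoded message: YWWSY

YWWSY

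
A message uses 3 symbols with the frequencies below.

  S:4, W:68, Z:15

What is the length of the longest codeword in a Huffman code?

2

Merge the two lowest-weight nodes at each step:
merge S(4) and Z(15): 19
merge 19 and W(68): 87
Maximum depth reached is 2.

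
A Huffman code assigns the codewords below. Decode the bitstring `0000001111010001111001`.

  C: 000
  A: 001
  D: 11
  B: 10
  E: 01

CCDDECDDA

Read left to right; each codeword is recognised as soon as it completes (prefix code):
  000→C | 000→C | 11→D | 11→D | 01→E | 000→C | 11→D | 11→D | 001→A
Decoded message: CCDDECDDA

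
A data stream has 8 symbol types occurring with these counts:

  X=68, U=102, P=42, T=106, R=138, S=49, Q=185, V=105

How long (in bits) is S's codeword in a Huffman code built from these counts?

Huffman merges, smallest pair first:
merge P(42) and S(49): 91
merge X(68) and 91: 159
merge U(102) and V(105): 207
merge T(106) and R(138): 244
merge 159 and Q(185): 344
merge 207 and 244: 451
merge 344 and 451: 795
S sits 4 levels below the root, so its codeword is 4 bits.

4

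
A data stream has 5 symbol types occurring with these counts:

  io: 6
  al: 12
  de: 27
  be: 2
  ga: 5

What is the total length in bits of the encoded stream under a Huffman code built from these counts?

Greedily combine the two least-frequent nodes:
merge be(2) and ga(5): 7
merge io(6) and 7: 13
merge al(12) and 13: 25
merge 25 and de(27): 52
The encoded length is the sum of every internal node's weight: 7 + 13 + 25 + 52 = 97 bits.

97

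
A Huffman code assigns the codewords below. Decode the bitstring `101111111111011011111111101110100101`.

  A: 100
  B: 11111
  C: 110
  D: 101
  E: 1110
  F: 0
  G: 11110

DBGCBGEAD

Read left to right; each codeword is recognised as soon as it completes (prefix code):
  101→D | 11111→B | 11110→G | 110→C | 11111→B | 11110→G | 1110→E | 100→A | 101→D
Decoded message: DBGCBGEAD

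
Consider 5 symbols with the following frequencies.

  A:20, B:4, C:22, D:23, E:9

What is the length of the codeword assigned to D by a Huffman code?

2

Repeatedly merge the two smallest:
merge B(4) and E(9): 13
merge 13 and A(20): 33
merge C(22) and D(23): 45
merge 33 and 45: 78
D sits 2 levels below the root, so its codeword is 2 bits.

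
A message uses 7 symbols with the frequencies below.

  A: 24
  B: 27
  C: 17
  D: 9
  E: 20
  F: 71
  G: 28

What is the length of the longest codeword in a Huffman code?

4

Merge the two lowest-weight nodes at each step:
D(9) + C(17) → 26
E(20) + A(24) → 44
26 + B(27) → 53
G(28) + 44 → 72
53 + F(71) → 124
72 + 124 → 196
The first pair merged (D, C) ends up deepest, at depth 4.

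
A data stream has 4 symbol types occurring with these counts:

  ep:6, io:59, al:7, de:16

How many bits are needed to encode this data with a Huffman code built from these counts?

130

Greedily combine the two least-frequent nodes:
merge ep(6) and al(7): 13
merge 13 and de(16): 29
merge 29 and io(59): 88
Total encoded bits = sum of merged weights = 13 + 29 + 88 = 130.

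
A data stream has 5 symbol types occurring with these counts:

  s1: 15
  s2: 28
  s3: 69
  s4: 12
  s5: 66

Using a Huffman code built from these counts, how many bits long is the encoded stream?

Merge the two smallest weights repeatedly:
combine s4(12), s1(15) → 27
combine 27, s2(28) → 55
combine 55, s5(66) → 121
combine s3(69), 121 → 190
Each symbol's bit-cost is frequency × depth; summing gives 393 bits (equivalently 27 + 55 + 121 + 190).

393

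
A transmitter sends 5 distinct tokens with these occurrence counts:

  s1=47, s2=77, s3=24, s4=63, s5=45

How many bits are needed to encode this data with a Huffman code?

581

Greedily combine the two least-frequent nodes:
merge s3(24) and s5(45): 69
merge s1(47) and s4(63): 110
merge 69 and s2(77): 146
merge 110 and 146: 256
Each symbol's bit-cost is frequency × depth; summing gives 581 bits (equivalently 69 + 110 + 146 + 256).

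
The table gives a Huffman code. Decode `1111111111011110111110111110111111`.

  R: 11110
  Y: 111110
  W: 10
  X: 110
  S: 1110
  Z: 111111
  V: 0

ZRRYYZ

Read left to right; each codeword is recognised as soon as it completes (prefix code):
  111111→Z | 11110→R | 11110→R | 111110→Y | 111110→Y | 111111→Z
Decoded message: ZRRYYZ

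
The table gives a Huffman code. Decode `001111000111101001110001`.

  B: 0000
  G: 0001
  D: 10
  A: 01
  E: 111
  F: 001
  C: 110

FEGEAFCF

Read left to right; each codeword is recognised as soon as it completes (prefix code):
  001→F | 111→E | 0001→G | 111→E | 01→A | 001→F | 110→C | 001→F
Decoded message: FEGEAFCF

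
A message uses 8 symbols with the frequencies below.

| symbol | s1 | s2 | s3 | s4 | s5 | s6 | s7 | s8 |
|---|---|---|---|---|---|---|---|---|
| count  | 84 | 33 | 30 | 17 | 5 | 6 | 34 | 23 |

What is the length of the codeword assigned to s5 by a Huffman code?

Huffman merges, smallest pair first:
merge s5(5) and s6(6): 11
merge 11 and s4(17): 28
merge s8(23) and 28: 51
merge s3(30) and s2(33): 63
merge s7(34) and 51: 85
merge 63 and s1(84): 147
merge 85 and 147: 232
The subtree containing s5 is merged 5 times, so code length = 5.

5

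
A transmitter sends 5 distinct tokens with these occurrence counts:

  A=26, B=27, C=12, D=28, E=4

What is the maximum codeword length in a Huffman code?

3

Merge the two lowest-weight nodes at each step:
E(4) + C(12) → 16
16 + A(26) → 42
B(27) + D(28) → 55
42 + 55 → 97
Maximum depth reached is 3.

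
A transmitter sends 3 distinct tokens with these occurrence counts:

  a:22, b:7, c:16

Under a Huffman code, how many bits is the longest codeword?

2

Merge the two lowest-weight nodes at each step:
merge b(7) and c(16): 23
merge a(22) and 23: 45
The rarest symbols sit at the bottom; the longest codeword is 2 bits.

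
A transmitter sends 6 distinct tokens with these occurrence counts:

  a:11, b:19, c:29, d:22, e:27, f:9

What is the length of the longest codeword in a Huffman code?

4

Merge the two lowest-weight nodes at each step:
merge f(9) and a(11): 20
merge b(19) and 20: 39
merge d(22) and e(27): 49
merge c(29) and 39: 68
merge 49 and 68: 117
The first pair merged (f, a) ends up deepest, at depth 4.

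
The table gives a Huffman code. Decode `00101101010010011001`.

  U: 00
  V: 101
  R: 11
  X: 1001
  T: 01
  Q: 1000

UVVTUXX

Read left to right; each codeword is recognised as soon as it completes (prefix code):
  00→U | 101→V | 101→V | 01→T | 00→U | 1001→X | 1001→X
Decoded message: UVVTUXX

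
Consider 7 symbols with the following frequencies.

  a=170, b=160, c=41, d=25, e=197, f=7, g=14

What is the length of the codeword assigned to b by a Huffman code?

2

Build the tree from the bottom:
combine f(7), g(14) → 21
combine 21, d(25) → 46
combine c(41), 46 → 87
combine 87, b(160) → 247
combine a(170), e(197) → 367
combine 247, 367 → 614
b's leaf is at depth 2, giving a 2-bit codeword.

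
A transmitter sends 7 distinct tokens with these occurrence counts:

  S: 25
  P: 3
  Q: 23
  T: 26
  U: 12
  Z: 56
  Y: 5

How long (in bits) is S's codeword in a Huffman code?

Huffman merges, smallest pair first:
merge P(3) and Y(5): 8
merge 8 and U(12): 20
merge 20 and Q(23): 43
merge S(25) and T(26): 51
merge 43 and 51: 94
merge Z(56) and 94: 150
The subtree containing S is merged 3 times, so code length = 3.

3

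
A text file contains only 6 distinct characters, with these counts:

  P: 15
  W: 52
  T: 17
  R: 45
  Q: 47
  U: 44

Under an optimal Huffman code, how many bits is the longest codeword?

4

Merge the two lowest-weight nodes at each step:
P(15) + T(17) → 32
32 + U(44) → 76
R(45) + Q(47) → 92
W(52) + 76 → 128
92 + 128 → 220
The first pair merged (P, T) ends up deepest, at depth 4.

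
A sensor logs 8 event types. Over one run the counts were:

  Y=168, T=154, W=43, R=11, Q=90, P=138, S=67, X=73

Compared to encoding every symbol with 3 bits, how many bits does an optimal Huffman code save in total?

Fixed-length: 3 bits × 744 symbols = 2232 bits.
Huffman merges:
R(11) + W(43) → 54
54 + S(67) → 121
X(73) + Q(90) → 163
121 + P(138) → 259
T(154) + 163 → 317
Y(168) + 259 → 427
317 + 427 → 744
Huffman total = 54 + 121 + 163 + 259 + 317 + 427 + 744 = 2085 bits.
Saving = 2232 − 2085 = 147 bits.

147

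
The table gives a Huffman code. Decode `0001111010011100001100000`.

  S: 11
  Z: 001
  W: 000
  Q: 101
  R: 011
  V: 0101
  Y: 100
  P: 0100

WSSPSYZYW

Read left to right; each codeword is recognised as soon as it completes (prefix code):
  000→W | 11→S | 11→S | 0100→P | 11→S | 100→Y | 001→Z | 100→Y | 000→W
Decoded message: WSSPSYZYW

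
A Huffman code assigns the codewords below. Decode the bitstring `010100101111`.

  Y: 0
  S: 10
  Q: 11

Read left to right; each codeword is recognised as soon as it completes (prefix code):
  0→Y | 10→S | 10→S | 0→Y | 10→S | 11→Q | 11→Q
Decoded message: YSSYSQQ

YSSYSQQ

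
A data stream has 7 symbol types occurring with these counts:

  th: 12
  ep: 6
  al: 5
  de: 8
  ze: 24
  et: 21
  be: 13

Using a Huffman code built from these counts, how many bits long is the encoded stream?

Build the Huffman tree bottom-up:
merge al(5) and ep(6): 11
merge de(8) and 11: 19
merge th(12) and be(13): 25
merge 19 and et(21): 40
merge ze(24) and 25: 49
merge 40 and 49: 89
Total encoded bits = sum of merged weights = 11 + 19 + 25 + 40 + 49 + 89 = 233.

233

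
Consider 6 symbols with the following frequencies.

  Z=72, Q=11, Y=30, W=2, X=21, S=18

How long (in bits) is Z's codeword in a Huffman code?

Build the tree from the bottom:
combine W(2), Q(11) → 13
combine 13, S(18) → 31
combine X(21), Y(30) → 51
combine 31, 51 → 82
combine Z(72), 82 → 154
Z is a child of the root — depth 1, so its codeword is a single bit.

1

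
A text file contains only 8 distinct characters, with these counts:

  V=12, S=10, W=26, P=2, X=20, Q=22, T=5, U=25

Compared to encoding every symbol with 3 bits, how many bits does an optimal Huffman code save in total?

27

Fixed-length: 3 bits × 122 symbols = 366 bits.
Huffman merges:
combine P(2), T(5) → 7
combine 7, S(10) → 17
combine V(12), 17 → 29
combine X(20), Q(22) → 42
combine U(25), W(26) → 51
combine 29, 42 → 71
combine 51, 71 → 122
Huffman total = 7 + 17 + 29 + 42 + 51 + 71 + 122 = 339 bits.
Saving = 366 − 339 = 27 bits.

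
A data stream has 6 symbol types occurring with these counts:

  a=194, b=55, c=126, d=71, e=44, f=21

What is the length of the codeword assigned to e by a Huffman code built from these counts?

5

Huffman merges, smallest pair first:
f(21) + e(44) → 65
b(55) + 65 → 120
d(71) + 120 → 191
c(126) + 191 → 317
a(194) + 317 → 511
The subtree containing e is merged 5 times, so code length = 5.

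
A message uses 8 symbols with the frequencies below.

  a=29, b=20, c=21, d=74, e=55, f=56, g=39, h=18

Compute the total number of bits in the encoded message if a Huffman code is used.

894

Greedily combine the two least-frequent nodes:
h(18) + b(20) → 38
c(21) + a(29) → 50
38 + g(39) → 77
50 + e(55) → 105
f(56) + d(74) → 130
77 + 105 → 182
130 + 182 → 312
Total encoded bits = sum of merged weights = 38 + 50 + 77 + 105 + 130 + 182 + 312 = 894.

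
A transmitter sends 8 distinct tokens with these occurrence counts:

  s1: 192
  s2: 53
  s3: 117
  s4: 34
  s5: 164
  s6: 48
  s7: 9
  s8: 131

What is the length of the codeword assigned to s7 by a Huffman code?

Build the tree from the bottom:
combine s7(9), s4(34) → 43
combine 43, s6(48) → 91
combine s2(53), 91 → 144
combine s3(117), s8(131) → 248
combine 144, s5(164) → 308
combine s1(192), 248 → 440
combine 308, 440 → 748
s7's leaf is at depth 5, giving a 5-bit codeword.

5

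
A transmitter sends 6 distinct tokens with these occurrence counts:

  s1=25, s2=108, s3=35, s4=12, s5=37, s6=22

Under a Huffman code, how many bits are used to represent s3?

3

Huffman merges, smallest pair first:
combine s4(12), s6(22) → 34
combine s1(25), 34 → 59
combine s3(35), s5(37) → 72
combine 59, 72 → 131
combine s2(108), 131 → 239
s3 sits 3 levels below the root, so its codeword is 3 bits.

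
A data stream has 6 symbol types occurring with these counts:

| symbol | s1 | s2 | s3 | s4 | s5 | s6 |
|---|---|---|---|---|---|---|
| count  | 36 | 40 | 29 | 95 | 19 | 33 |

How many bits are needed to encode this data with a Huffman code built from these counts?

Greedily combine the two least-frequent nodes:
merge s5(19) and s3(29): 48
merge s6(33) and s1(36): 69
merge s2(40) and 48: 88
merge 69 and 88: 157
merge s4(95) and 157: 252
Each symbol's bit-cost is frequency × depth; summing gives 614 bits (equivalently 48 + 69 + 88 + 157 + 252).

614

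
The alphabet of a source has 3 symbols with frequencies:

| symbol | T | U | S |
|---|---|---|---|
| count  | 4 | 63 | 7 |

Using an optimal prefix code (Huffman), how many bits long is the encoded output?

85

Build the Huffman tree bottom-up:
T(4) + S(7) → 11
11 + U(63) → 74
The encoded length is the sum of every internal node's weight: 11 + 74 = 85 bits.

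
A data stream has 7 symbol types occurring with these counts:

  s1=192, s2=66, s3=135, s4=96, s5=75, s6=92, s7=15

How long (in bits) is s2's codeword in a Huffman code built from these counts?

4

Repeatedly merge the two smallest:
s7(15) + s2(66) → 81
s5(75) + 81 → 156
s6(92) + s4(96) → 188
s3(135) + 156 → 291
188 + s1(192) → 380
291 + 380 → 671
s2 sits 4 levels below the root, so its codeword is 4 bits.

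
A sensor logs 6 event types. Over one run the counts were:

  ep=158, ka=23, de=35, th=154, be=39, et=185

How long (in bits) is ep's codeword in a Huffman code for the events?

2

Repeatedly merge the two smallest:
ka(23) + de(35) → 58
be(39) + 58 → 97
97 + th(154) → 251
ep(158) + et(185) → 343
251 + 343 → 594
ep's leaf is at depth 2, giving a 2-bit codeword.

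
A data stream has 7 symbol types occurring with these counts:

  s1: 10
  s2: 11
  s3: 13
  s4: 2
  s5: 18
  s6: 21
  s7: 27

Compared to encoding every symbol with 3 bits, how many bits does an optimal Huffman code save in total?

Fixed-length: 3 bits × 102 symbols = 306 bits.
Huffman merges:
s4(2) + s1(10) → 12
s2(11) + 12 → 23
s3(13) + s5(18) → 31
s6(21) + 23 → 44
s7(27) + 31 → 58
44 + 58 → 102
Huffman total = 12 + 23 + 31 + 44 + 58 + 102 = 270 bits.
Saving = 306 − 270 = 36 bits.

36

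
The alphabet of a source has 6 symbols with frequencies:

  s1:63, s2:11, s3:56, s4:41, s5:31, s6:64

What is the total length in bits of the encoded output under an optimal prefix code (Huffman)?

657

Greedily combine the two least-frequent nodes:
s2(11) + s5(31) → 42
s4(41) + 42 → 83
s3(56) + s1(63) → 119
s6(64) + 83 → 147
119 + 147 → 266
Each symbol's bit-cost is frequency × depth; summing gives 657 bits (equivalently 42 + 83 + 119 + 147 + 266).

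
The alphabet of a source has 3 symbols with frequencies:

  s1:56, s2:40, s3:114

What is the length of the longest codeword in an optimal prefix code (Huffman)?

Merge the two lowest-weight nodes at each step:
s2(40) + s1(56) → 96
96 + s3(114) → 210
The first pair merged (s2, s1) ends up deepest, at depth 2.

2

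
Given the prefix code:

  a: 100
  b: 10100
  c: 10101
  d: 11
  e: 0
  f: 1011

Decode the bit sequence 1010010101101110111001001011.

Read left to right; each codeword is recognised as soon as it completes (prefix code):
  10100→b | 10101→c | 1011→f | 1011→f | 100→a | 100→a | 1011→f
Decoded message: bcffaaf

bcffaaf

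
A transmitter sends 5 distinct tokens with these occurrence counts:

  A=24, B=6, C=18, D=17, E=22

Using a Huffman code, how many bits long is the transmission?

197

Greedily combine the two least-frequent nodes:
merge B(6) and D(17): 23
merge C(18) and E(22): 40
merge 23 and A(24): 47
merge 40 and 47: 87
Each symbol's bit-cost is frequency × depth; summing gives 197 bits (equivalently 23 + 40 + 47 + 87).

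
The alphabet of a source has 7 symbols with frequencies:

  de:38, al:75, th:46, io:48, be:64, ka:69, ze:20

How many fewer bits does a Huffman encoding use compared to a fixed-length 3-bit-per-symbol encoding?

86

Fixed-length: 3 bits × 360 symbols = 1080 bits.
Huffman merges:
combine ze(20), de(38) → 58
combine th(46), io(48) → 94
combine 58, be(64) → 122
combine ka(69), al(75) → 144
combine 94, 122 → 216
combine 144, 216 → 360
Huffman total = 58 + 94 + 122 + 144 + 216 + 360 = 994 bits.
Saving = 1080 − 994 = 86 bits.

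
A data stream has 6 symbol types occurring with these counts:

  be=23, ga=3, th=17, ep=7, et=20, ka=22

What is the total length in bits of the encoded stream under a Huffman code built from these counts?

Build the Huffman tree bottom-up:
merge ga(3) and ep(7): 10
merge 10 and th(17): 27
merge et(20) and ka(22): 42
merge be(23) and 27: 50
merge 42 and 50: 92
Total encoded bits = sum of merged weights = 10 + 27 + 42 + 50 + 92 = 221.

221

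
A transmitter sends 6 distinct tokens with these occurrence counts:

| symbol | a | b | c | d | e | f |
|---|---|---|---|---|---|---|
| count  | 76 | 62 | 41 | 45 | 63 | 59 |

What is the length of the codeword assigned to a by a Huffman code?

Repeatedly merge the two smallest:
merge c(41) and d(45): 86
merge f(59) and b(62): 121
merge e(63) and a(76): 139
merge 86 and 121: 207
merge 139 and 207: 346
a sits 2 levels below the root, so its codeword is 2 bits.

2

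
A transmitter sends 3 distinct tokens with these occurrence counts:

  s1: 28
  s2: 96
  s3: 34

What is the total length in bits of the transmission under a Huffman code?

220

Greedily combine the two least-frequent nodes:
s1(28) + s3(34) → 62
62 + s2(96) → 158
The encoded length is the sum of every internal node's weight: 62 + 158 = 220 bits.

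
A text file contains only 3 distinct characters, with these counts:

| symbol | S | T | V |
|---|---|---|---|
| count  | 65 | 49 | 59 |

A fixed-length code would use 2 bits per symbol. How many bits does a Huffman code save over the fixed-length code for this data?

Fixed-length: 2 bits × 173 symbols = 346 bits.
Huffman merges:
merge T(49) and V(59): 108
merge S(65) and 108: 173
Huffman total = 108 + 173 = 281 bits.
Saving = 346 − 281 = 65 bits.

65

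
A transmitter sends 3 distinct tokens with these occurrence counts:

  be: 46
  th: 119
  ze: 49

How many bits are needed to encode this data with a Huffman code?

Build the Huffman tree bottom-up:
merge be(46) and ze(49): 95
merge 95 and th(119): 214
Each symbol's bit-cost is frequency × depth; summing gives 309 bits (equivalently 95 + 214).

309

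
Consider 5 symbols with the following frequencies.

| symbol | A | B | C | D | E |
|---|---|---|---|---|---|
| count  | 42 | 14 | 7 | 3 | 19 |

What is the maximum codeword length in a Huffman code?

4

Merge the two lowest-weight nodes at each step:
D(3) + C(7) → 10
10 + B(14) → 24
E(19) + 24 → 43
A(42) + 43 → 85
Maximum depth reached is 4.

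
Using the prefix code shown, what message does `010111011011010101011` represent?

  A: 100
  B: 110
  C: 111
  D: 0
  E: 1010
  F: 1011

DFFDBEF

Read left to right; each codeword is recognised as soon as it completes (prefix code):
  0→D | 1011→F | 1011→F | 0→D | 110→B | 1010→E | 1011→F
Decoded message: DFFDBEF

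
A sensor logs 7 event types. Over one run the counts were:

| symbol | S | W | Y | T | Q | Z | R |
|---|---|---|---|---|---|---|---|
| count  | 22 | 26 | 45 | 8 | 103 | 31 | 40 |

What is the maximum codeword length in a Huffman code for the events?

Merge the two lowest-weight nodes at each step:
merge T(8) and S(22): 30
merge W(26) and 30: 56
merge Z(31) and R(40): 71
merge Y(45) and 56: 101
merge 71 and 101: 172
merge Q(103) and 172: 275
Maximum depth reached is 5.

5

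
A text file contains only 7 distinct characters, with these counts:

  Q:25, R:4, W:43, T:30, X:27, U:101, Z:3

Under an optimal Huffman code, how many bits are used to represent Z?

Repeatedly merge the two smallest:
merge Z(3) and R(4): 7
merge 7 and Q(25): 32
merge X(27) and T(30): 57
merge 32 and W(43): 75
merge 57 and 75: 132
merge U(101) and 132: 233
The subtree containing Z is merged 5 times, so code length = 5.

5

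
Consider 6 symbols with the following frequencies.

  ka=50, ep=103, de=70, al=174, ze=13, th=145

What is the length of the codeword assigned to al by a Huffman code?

2

Huffman merges, smallest pair first:
merge ze(13) and ka(50): 63
merge 63 and de(70): 133
merge ep(103) and 133: 236
merge th(145) and al(174): 319
merge 236 and 319: 555
The subtree containing al is merged 2 times, so code length = 2.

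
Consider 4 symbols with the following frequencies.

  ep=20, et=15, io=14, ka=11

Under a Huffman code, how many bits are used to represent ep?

2

Repeatedly merge the two smallest:
combine ka(11), io(14) → 25
combine et(15), ep(20) → 35
combine 25, 35 → 60
ep sits 2 levels below the root, so its codeword is 2 bits.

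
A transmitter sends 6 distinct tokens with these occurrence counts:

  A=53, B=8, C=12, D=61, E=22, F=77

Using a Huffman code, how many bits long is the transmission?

528

Merge the two smallest weights repeatedly:
B(8) + C(12) → 20
20 + E(22) → 42
42 + A(53) → 95
D(61) + F(77) → 138
95 + 138 → 233
Each symbol's bit-cost is frequency × depth; summing gives 528 bits (equivalently 20 + 42 + 95 + 138 + 233).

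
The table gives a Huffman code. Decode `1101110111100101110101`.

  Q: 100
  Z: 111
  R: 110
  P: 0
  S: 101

RZPZQSRS

Read left to right; each codeword is recognised as soon as it completes (prefix code):
  110→R | 111→Z | 0→P | 111→Z | 100→Q | 101→S | 110→R | 101→S
Decoded message: RZPZQSRS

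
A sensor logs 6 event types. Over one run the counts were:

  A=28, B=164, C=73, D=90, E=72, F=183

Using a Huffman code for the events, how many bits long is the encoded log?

Greedily combine the two least-frequent nodes:
A(28) + E(72) → 100
C(73) + D(90) → 163
100 + 163 → 263
B(164) + F(183) → 347
263 + 347 → 610
Each symbol's bit-cost is frequency × depth; summing gives 1483 bits (equivalently 100 + 163 + 263 + 347 + 610).

1483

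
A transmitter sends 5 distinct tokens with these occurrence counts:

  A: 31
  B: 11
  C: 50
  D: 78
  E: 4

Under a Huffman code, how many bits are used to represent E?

4

Repeatedly merge the two smallest:
merge E(4) and B(11): 15
merge 15 and A(31): 46
merge 46 and C(50): 96
merge D(78) and 96: 174
E's leaf is at depth 4, giving a 4-bit codeword.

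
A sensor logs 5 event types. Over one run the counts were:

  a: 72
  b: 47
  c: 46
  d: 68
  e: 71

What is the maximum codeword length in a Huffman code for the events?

Merge the two lowest-weight nodes at each step:
combine c(46), b(47) → 93
combine d(68), e(71) → 139
combine a(72), 93 → 165
combine 139, 165 → 304
The first pair merged (c, b) ends up deepest, at depth 3.

3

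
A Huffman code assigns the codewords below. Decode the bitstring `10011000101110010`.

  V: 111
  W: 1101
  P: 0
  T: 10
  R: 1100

Read left to right; each codeword is recognised as soon as it completes (prefix code):
  10→T | 0→P | 1100→R | 0→P | 10→T | 111→V | 0→P | 0→P | 10→T
Decoded message: TPRPTVPPT

TPRPTVPPT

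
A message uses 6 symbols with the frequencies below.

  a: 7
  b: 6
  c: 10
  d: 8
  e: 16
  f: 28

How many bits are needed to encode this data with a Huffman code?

181

Merge the two smallest weights repeatedly:
b(6) + a(7) → 13
d(8) + c(10) → 18
13 + e(16) → 29
18 + f(28) → 46
29 + 46 → 75
The encoded length is the sum of every internal node's weight: 13 + 18 + 29 + 46 + 75 = 181 bits.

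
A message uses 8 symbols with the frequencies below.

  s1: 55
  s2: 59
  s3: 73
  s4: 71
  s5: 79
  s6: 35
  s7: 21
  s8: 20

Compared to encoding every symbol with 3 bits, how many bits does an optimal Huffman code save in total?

Fixed-length: 3 bits × 413 symbols = 1239 bits.
Huffman merges:
merge s8(20) and s7(21): 41
merge s6(35) and 41: 76
merge s1(55) and s2(59): 114
merge s4(71) and s3(73): 144
merge 76 and s5(79): 155
merge 114 and 144: 258
merge 155 and 258: 413
Huffman total = 41 + 76 + 114 + 144 + 155 + 258 + 413 = 1201 bits.
Saving = 1239 − 1201 = 38 bits.

38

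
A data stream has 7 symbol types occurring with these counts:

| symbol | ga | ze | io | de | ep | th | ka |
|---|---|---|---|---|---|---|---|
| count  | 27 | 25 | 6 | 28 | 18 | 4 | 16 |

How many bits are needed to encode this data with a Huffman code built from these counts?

327

Merge the two smallest weights repeatedly:
merge th(4) and io(6): 10
merge 10 and ka(16): 26
merge ep(18) and ze(25): 43
merge 26 and ga(27): 53
merge de(28) and 43: 71
merge 53 and 71: 124
Total encoded bits = sum of merged weights = 10 + 26 + 43 + 53 + 71 + 124 = 327.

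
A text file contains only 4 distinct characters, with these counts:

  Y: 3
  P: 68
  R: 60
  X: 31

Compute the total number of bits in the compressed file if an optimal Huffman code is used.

290

Merge the two smallest weights repeatedly:
merge Y(3) and X(31): 34
merge 34 and R(60): 94
merge P(68) and 94: 162
Total encoded bits = sum of merged weights = 34 + 94 + 162 = 290.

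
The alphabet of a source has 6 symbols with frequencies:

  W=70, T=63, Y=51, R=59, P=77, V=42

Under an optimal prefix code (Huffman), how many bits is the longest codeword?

3

Merge the two lowest-weight nodes at each step:
merge V(42) and Y(51): 93
merge R(59) and T(63): 122
merge W(70) and P(77): 147
merge 93 and 122: 215
merge 147 and 215: 362
The rarest symbols sit at the bottom; the longest codeword is 3 bits.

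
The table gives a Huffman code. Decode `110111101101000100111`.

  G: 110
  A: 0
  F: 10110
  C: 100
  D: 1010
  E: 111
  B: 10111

GEFCACE

Read left to right; each codeword is recognised as soon as it completes (prefix code):
  110→G | 111→E | 10110→F | 100→C | 0→A | 100→C | 111→E
Decoded message: GEFCACE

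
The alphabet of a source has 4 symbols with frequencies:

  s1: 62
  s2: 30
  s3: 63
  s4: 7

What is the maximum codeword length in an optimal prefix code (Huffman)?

3

Merge the two lowest-weight nodes at each step:
s4(7) + s2(30) → 37
37 + s1(62) → 99
s3(63) + 99 → 162
Maximum depth reached is 3.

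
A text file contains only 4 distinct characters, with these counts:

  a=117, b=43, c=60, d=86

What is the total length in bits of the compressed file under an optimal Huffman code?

598

Greedily combine the two least-frequent nodes:
combine b(43), c(60) → 103
combine d(86), 103 → 189
combine a(117), 189 → 306
The encoded length is the sum of every internal node's weight: 103 + 189 + 306 = 598 bits.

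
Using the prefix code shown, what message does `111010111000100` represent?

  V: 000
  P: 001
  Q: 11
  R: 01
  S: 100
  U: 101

Read left to right; each codeword is recognised as soon as it completes (prefix code):
  11→Q | 101→U | 01→R | 11→Q | 000→V | 100→S
Decoded message: QURQVS

QURQVS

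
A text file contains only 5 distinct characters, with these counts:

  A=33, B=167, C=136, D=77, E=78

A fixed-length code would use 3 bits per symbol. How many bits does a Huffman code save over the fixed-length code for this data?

Fixed-length: 3 bits × 491 symbols = 1473 bits.
Huffman merges:
combine A(33), D(77) → 110
combine E(78), 110 → 188
combine C(136), B(167) → 303
combine 188, 303 → 491
Huffman total = 110 + 188 + 303 + 491 = 1092 bits.
Saving = 1473 − 1092 = 381 bits.

381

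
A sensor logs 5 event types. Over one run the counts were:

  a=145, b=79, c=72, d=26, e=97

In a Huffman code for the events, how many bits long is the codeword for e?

2

Repeatedly merge the two smallest:
combine d(26), c(72) → 98
combine b(79), e(97) → 176
combine 98, a(145) → 243
combine 176, 243 → 419
e sits 2 levels below the root, so its codeword is 2 bits.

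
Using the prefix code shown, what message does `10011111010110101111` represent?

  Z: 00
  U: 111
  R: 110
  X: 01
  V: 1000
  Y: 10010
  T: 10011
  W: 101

TUXXWXU

Read left to right; each codeword is recognised as soon as it completes (prefix code):
  10011→T | 111→U | 01→X | 01→X | 101→W | 01→X | 111→U
Decoded message: TUXXWXU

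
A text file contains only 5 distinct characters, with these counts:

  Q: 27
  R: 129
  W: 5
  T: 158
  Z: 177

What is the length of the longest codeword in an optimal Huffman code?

Merge the two lowest-weight nodes at each step:
W(5) + Q(27) → 32
32 + R(129) → 161
T(158) + 161 → 319
Z(177) + 319 → 496
Maximum depth reached is 4.

4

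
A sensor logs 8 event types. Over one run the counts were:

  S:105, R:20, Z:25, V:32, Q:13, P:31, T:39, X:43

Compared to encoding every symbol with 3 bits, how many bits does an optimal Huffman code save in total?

Fixed-length: 3 bits × 308 symbols = 924 bits.
Huffman merges:
merge Q(13) and R(20): 33
merge Z(25) and P(31): 56
merge V(32) and 33: 65
merge T(39) and X(43): 82
merge 56 and 65: 121
merge 82 and S(105): 187
merge 121 and 187: 308
Huffman total = 33 + 56 + 65 + 82 + 121 + 187 + 308 = 852 bits.
Saving = 924 − 852 = 72 bits.

72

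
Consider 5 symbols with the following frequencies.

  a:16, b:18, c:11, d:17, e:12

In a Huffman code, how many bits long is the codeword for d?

Repeatedly merge the two smallest:
merge c(11) and e(12): 23
merge a(16) and d(17): 33
merge b(18) and 23: 41
merge 33 and 41: 74
d sits 2 levels below the root, so its codeword is 2 bits.

2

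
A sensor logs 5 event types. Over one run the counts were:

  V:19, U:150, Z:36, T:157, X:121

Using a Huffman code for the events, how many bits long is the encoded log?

1021

Merge the two smallest weights repeatedly:
merge V(19) and Z(36): 55
merge 55 and X(121): 176
merge U(150) and T(157): 307
merge 176 and 307: 483
Each symbol's bit-cost is frequency × depth; summing gives 1021 bits (equivalently 55 + 176 + 307 + 483).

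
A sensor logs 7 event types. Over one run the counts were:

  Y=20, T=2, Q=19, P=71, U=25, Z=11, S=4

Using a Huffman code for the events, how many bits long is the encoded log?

Build the Huffman tree bottom-up:
merge T(2) and S(4): 6
merge 6 and Z(11): 17
merge 17 and Q(19): 36
merge Y(20) and U(25): 45
merge 36 and 45: 81
merge P(71) and 81: 152
Total encoded bits = sum of merged weights = 6 + 17 + 36 + 45 + 81 + 152 = 337.

337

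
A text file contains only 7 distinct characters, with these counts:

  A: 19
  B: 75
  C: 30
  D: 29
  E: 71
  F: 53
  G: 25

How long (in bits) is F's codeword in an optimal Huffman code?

3

Build the tree from the bottom:
A(19) + G(25) → 44
D(29) + C(30) → 59
44 + F(53) → 97
59 + E(71) → 130
B(75) + 97 → 172
130 + 172 → 302
The subtree containing F is merged 3 times, so code length = 3.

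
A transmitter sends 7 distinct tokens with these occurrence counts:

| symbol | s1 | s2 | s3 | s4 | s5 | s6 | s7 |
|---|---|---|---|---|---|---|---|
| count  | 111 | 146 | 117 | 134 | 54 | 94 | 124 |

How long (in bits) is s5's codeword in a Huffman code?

Build the tree from the bottom:
s5(54) + s6(94) → 148
s1(111) + s3(117) → 228
s7(124) + s4(134) → 258
s2(146) + 148 → 294
228 + 258 → 486
294 + 486 → 780
s5 sits 3 levels below the root, so its codeword is 3 bits.

3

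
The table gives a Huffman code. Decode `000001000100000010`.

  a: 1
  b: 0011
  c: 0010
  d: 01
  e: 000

Read left to right; each codeword is recognised as soon as it completes (prefix code):
  000→e | 0010→c | 0010→c | 000→e | 0010→c
Decoded message: eccec

eccec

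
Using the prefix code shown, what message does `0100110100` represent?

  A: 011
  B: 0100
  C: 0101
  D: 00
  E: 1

BEEB

Read left to right; each codeword is recognised as soon as it completes (prefix code):
  0100→B | 1→E | 1→E | 0100→B
Decoded message: BEEB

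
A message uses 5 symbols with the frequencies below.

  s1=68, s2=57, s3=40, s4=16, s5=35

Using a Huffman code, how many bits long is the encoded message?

483

Merge the two smallest weights repeatedly:
s4(16) + s5(35) → 51
s3(40) + 51 → 91
s2(57) + s1(68) → 125
91 + 125 → 216
The encoded length is the sum of every internal node's weight: 51 + 91 + 125 + 216 = 483 bits.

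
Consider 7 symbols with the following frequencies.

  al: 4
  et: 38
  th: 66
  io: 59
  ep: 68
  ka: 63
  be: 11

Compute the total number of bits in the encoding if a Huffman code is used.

798

Greedily combine the two least-frequent nodes:
merge al(4) and be(11): 15
merge 15 and et(38): 53
merge 53 and io(59): 112
merge ka(63) and th(66): 129
merge ep(68) and 112: 180
merge 129 and 180: 309
Total encoded bits = sum of merged weights = 15 + 53 + 112 + 129 + 180 + 309 = 798.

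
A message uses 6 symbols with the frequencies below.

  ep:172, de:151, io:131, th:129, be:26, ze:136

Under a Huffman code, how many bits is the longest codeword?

Merge the two lowest-weight nodes at each step:
be(26) + th(129) → 155
io(131) + ze(136) → 267
de(151) + 155 → 306
ep(172) + 267 → 439
306 + 439 → 745
The rarest symbols sit at the bottom; the longest codeword is 3 bits.

3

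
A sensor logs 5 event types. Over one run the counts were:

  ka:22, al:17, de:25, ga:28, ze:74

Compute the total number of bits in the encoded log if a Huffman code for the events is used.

350

Greedily combine the two least-frequent nodes:
al(17) + ka(22) → 39
de(25) + ga(28) → 53
39 + 53 → 92
ze(74) + 92 → 166
The encoded length is the sum of every internal node's weight: 39 + 53 + 92 + 166 = 350 bits.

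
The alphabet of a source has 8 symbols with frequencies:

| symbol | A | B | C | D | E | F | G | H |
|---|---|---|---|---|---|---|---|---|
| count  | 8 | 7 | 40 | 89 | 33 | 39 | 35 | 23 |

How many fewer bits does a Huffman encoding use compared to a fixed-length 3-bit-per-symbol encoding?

Fixed-length: 3 bits × 274 symbols = 822 bits.
Huffman merges:
combine B(7), A(8) → 15
combine 15, H(23) → 38
combine E(33), G(35) → 68
combine 38, F(39) → 77
combine C(40), 68 → 108
combine 77, D(89) → 166
combine 108, 166 → 274
Huffman total = 15 + 38 + 68 + 77 + 108 + 166 + 274 = 746 bits.
Saving = 822 − 746 = 76 bits.

76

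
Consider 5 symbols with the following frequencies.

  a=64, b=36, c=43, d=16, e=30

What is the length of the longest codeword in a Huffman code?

Merge the two lowest-weight nodes at each step:
merge d(16) and e(30): 46
merge b(36) and c(43): 79
merge 46 and a(64): 110
merge 79 and 110: 189
The first pair merged (d, e) ends up deepest, at depth 3.

3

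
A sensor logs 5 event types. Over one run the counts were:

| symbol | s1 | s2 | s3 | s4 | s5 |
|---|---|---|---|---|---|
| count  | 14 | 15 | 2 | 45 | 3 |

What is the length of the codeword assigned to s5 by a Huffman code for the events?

4

Repeatedly merge the two smallest:
s3(2) + s5(3) → 5
5 + s1(14) → 19
s2(15) + 19 → 34
34 + s4(45) → 79
The subtree containing s5 is merged 4 times, so code length = 4.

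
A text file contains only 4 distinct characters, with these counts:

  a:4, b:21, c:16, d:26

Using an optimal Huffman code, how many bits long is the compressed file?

Merge the two smallest weights repeatedly:
a(4) + c(16) → 20
20 + b(21) → 41
d(26) + 41 → 67
The encoded length is the sum of every internal node's weight: 20 + 41 + 67 = 128 bits.

128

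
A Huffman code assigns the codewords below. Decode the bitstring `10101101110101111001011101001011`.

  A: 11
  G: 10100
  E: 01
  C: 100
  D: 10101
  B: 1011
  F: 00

DBDACBGB

Read left to right; each codeword is recognised as soon as it completes (prefix code):
  10101→D | 1011→B | 10101→D | 11→A | 100→C | 1011→B | 10100→G | 1011→B
Decoded message: DBDACBGB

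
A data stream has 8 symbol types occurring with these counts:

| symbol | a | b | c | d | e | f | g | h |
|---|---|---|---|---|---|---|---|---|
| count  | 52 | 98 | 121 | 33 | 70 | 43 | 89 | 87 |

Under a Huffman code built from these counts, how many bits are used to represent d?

Build the tree from the bottom:
combine d(33), f(43) → 76
combine a(52), e(70) → 122
combine 76, h(87) → 163
combine g(89), b(98) → 187
combine c(121), 122 → 243
combine 163, 187 → 350
combine 243, 350 → 593
d's leaf is at depth 4, giving a 4-bit codeword.

4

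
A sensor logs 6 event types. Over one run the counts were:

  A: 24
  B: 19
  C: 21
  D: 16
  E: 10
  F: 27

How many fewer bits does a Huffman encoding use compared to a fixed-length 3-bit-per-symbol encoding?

Fixed-length: 3 bits × 117 symbols = 351 bits.
Huffman merges:
combine E(10), D(16) → 26
combine B(19), C(21) → 40
combine A(24), 26 → 50
combine F(27), 40 → 67
combine 50, 67 → 117
Huffman total = 26 + 40 + 50 + 67 + 117 = 300 bits.
Saving = 351 − 300 = 51 bits.

51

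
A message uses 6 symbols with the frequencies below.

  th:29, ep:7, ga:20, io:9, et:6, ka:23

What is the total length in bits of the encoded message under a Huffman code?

Build the Huffman tree bottom-up:
combine et(6), ep(7) → 13
combine io(9), 13 → 22
combine ga(20), 22 → 42
combine ka(23), th(29) → 52
combine 42, 52 → 94
Total encoded bits = sum of merged weights = 13 + 22 + 42 + 52 + 94 = 223.

223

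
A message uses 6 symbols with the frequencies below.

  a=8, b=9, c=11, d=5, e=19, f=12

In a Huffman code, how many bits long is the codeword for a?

Huffman merges, smallest pair first:
d(5) + a(8) → 13
b(9) + c(11) → 20
f(12) + 13 → 25
e(19) + 20 → 39
25 + 39 → 64
The subtree containing a is merged 3 times, so code length = 3.

3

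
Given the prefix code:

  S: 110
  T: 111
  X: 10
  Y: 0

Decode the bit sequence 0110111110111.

Read left to right; each codeword is recognised as soon as it completes (prefix code):
  0→Y | 110→S | 111→T | 110→S | 111→T
Decoded message: YSTST

YSTST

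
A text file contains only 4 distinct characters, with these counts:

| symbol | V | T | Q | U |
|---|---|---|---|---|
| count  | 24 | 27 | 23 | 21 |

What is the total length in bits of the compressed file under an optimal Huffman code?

190

Merge the two smallest weights repeatedly:
U(21) + Q(23) → 44
V(24) + T(27) → 51
44 + 51 → 95
The encoded length is the sum of every internal node's weight: 44 + 51 + 95 = 190 bits.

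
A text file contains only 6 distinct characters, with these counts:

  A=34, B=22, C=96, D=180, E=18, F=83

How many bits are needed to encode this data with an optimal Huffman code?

Build the Huffman tree bottom-up:
E(18) + B(22) → 40
A(34) + 40 → 74
74 + F(83) → 157
C(96) + 157 → 253
D(180) + 253 → 433
Each symbol's bit-cost is frequency × depth; summing gives 957 bits (equivalently 40 + 74 + 157 + 253 + 433).

957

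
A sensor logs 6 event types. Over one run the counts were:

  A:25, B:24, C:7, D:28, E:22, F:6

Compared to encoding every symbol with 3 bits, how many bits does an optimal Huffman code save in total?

64

Fixed-length: 3 bits × 112 symbols = 336 bits.
Huffman merges:
combine F(6), C(7) → 13
combine 13, E(22) → 35
combine B(24), A(25) → 49
combine D(28), 35 → 63
combine 49, 63 → 112
Huffman total = 13 + 35 + 49 + 63 + 112 = 272 bits.
Saving = 336 − 272 = 64 bits.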